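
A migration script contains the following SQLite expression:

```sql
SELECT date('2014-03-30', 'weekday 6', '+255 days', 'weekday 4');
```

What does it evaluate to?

`weekday 6` advances to the next Saturday; 2014-03-30 is a Sunday, so it moves forward to 2014-04-05.
Applying '+255 days' to 2014-04-05: counting 255 days forward gives 2014-12-16.
`weekday 4` advances to the next Thursday; 2014-12-16 is a Tuesday, so it moves forward to 2014-12-18.

2014-12-18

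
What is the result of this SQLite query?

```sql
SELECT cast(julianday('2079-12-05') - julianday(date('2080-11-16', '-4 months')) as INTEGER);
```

Adding -4 months to 2080-11-16 gives 2080-07-16.
26 days remain in December 2079 after the 5th (31 − 5).
Full months from January 2080 through June 2080 contribute their day counts.
Then 16 days into July 2080.
Total: 26 + 31 + 29 + 31 + 30 + 31 + 30 + 16 = 224.
The subtraction is earlier − later, so the result is −224 → -224.

-224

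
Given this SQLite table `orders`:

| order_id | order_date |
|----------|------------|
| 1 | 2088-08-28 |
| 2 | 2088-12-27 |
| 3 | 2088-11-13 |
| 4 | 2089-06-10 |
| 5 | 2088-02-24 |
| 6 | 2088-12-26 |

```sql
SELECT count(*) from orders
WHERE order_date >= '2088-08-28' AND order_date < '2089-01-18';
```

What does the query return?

Rows in [2088-08-28, 2089-01-18): 2088-08-28, 2088-12-27, 2088-11-13, 2088-12-26 → 4 rows.

4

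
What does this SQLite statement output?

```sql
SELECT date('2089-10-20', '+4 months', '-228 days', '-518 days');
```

Adding +4 months to 2089-10-20 gives 2090-02-20.
Applying '-228 days' to 2090-02-20: counting 228 days back gives 2089-07-07.
Applying '-518 days' to 2089-07-07: counting 518 days back gives 2088-02-05.

2088-02-05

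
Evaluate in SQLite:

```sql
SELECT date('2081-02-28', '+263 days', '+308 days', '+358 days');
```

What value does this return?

2083-09-15

Applying '+263 days' to 2081-02-28: counting 263 days forward gives 2081-11-18.
Applying '+308 days' to 2081-11-18: counting 308 days forward gives 2082-09-22.
Applying '+358 days' to 2082-09-22: counting 358 days forward gives 2083-09-15.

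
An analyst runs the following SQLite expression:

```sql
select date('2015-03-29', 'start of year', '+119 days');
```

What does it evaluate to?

`start of year` rewinds 2015-03-29 to 2015-01-01.
Applying '+119 days' to 2015-01-01: counting 119 days forward gives 2015-04-30.

2015-04-30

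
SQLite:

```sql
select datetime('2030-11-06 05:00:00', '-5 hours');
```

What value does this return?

-5 hours from 2030-11-06 05:00:00 is 2030-11-06 00:00:00.

2030-11-06 00:00:00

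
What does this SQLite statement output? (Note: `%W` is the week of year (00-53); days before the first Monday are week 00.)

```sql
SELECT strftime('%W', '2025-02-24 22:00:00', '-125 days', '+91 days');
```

First apply '-125 days', '+91 days': 2025-02-24 22:00:00 → 2025-01-21 22:00:00.
2025-01-21 is a Tuesday. SQLite's %W counts Mondays since the year started; the result is 03.

03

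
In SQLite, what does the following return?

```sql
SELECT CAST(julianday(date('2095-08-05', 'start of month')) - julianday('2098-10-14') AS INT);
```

`start of month` rewinds 2095-08-05 to 2095-08-01.
30 days remain in August 2095 after the 1st (31 − 1).
Full months from September 2095 through September 2098 contribute their day counts.
Then 14 days into October 2098.
Total: 30 + 30 + 31 + 30 + 31 + 31 + 29 + 31 + 30 + 31 + 30 + 31 + 31 + 30 + 31 + 30 + 31 + 31 + 28 + 31 + 30 + 31 + 30 + 31 + 31 + 30 + 31 + 30 + 31 + 31 + 28 + 31 + 30 + 31 + 30 + 31 + 31 + 30 + 14 = 1170.
The subtraction is earlier − later, so the result is −1170 → -1170.

-1170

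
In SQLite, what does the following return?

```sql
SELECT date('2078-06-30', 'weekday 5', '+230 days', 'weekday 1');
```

`weekday 5` advances to the next Friday; 2078-06-30 is a Thursday, so it moves forward to 2078-07-01.
Applying '+230 days' to 2078-07-01: counting 230 days forward gives 2079-02-16.
`weekday 1` advances to the next Monday; 2079-02-16 is a Thursday, so it moves forward to 2079-02-20.

2079-02-20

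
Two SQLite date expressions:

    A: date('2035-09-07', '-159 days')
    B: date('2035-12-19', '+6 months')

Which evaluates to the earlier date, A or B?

A = 2035-04-01.
B = 2036-06-19.
A is earlier.

A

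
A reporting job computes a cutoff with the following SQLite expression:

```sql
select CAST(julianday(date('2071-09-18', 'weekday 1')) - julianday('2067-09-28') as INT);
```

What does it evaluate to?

`weekday 1` advances to the next Monday; 2071-09-18 is a Friday, so it moves forward to 2071-09-21.
2 days remain in September 2067 after the 28th (30 − 28).
Full months from October 2067 through August 2071 contribute their day counts.
Then 21 days into September 2071.
Total: 2 + 31 + 30 + 31 + 31 + 29 + 31 + 30 + 31 + 30 + 31 + 31 + 30 + 31 + 30 + 31 + 31 + 28 + 31 + 30 + 31 + 30 + 31 + 31 + 30 + 31 + 30 + 31 + 31 + 28 + 31 + 30 + 31 + 30 + 31 + 31 + 30 + 31 + 30 + 31 + 31 + 28 + 31 + 30 + 31 + 30 + 31 + 31 + 21 = 1454.

1454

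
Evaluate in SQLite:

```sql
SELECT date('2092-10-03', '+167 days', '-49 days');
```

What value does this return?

2093-01-29

Applying '+167 days' to 2092-10-03: counting 167 days forward gives 2093-03-19.
Applying '-49 days' to 2093-03-19: counting 49 days back gives 2093-01-29.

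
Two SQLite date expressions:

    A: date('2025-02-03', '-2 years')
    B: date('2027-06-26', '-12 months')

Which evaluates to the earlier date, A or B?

A

A = 2023-02-03.
B = 2026-06-26.
A is earlier.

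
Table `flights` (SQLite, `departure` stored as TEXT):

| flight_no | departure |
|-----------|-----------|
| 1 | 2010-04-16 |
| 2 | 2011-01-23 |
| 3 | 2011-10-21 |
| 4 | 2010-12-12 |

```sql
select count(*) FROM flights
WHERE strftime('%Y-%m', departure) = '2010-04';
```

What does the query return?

Rows with year-month 2010-04: 2010-04-16 → 1.

1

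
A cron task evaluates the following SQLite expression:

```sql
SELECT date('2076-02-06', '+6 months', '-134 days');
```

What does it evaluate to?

2076-03-25

Adding +6 months to 2076-02-06 gives 2076-08-06.
Applying '-134 days' to 2076-08-06: counting 134 days back gives 2076-03-25.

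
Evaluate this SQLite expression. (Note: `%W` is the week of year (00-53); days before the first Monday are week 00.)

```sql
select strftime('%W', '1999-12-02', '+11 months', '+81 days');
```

First apply '+11 months', '+81 days': 1999-12-02 → 2001-01-22.
2001-01-22 is a Monday. SQLite's %W counts Mondays since the year started; the result is 04.

04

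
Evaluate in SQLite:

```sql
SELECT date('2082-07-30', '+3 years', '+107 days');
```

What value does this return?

Adding +3 years to 2082-07-30 gives 2085-07-30.
Applying '+107 days' to 2085-07-30: counting 107 days forward gives 2085-11-14.

2085-11-14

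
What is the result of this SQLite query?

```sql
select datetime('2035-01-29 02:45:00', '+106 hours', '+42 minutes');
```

2035-02-02 13:27:00

+106 hours from 2035-01-29 02:45:00 is 2035-02-02 12:45:00 (crosses midnight).
+42 minutes from 2035-02-02 12:45:00 is 2035-02-02 13:27:00.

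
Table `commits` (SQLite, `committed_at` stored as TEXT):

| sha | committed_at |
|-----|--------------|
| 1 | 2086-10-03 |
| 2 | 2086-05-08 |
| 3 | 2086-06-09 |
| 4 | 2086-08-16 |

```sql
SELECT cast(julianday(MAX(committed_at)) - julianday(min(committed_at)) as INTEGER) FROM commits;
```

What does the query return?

MIN = 2086-05-08, MAX = 2086-10-03.
23 days remain in May 2086 after the 8th (31 − 8).
June 2086: 30 days.
July 2086: 31 days.
August 2086: 31 days.
September 2086: 30 days.
Then 3 days into October 2086.
Total: 23 + 30 + 31 + 31 + 30 + 3 = 148.

148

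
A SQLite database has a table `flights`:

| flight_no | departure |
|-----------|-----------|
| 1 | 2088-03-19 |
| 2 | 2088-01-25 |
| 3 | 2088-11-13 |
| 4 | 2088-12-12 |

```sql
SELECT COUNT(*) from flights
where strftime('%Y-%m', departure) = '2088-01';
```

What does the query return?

1

Rows with year-month 2088-01: 2088-01-25 → 1.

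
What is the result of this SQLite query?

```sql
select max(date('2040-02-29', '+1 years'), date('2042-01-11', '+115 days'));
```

2042-05-06

date('2040-02-29', '+1 years') → 2041-03-01.
date('2042-01-11', '+115 days') → 2042-05-06.
Later of the two is 2042-05-06.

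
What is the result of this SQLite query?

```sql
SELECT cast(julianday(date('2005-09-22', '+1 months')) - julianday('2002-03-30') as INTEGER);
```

Adding +1 month to 2005-09-22 gives 2005-10-22.
1 day remains in March 2002 after the 30th (31 − 30).
Full months from April 2002 through September 2005 contribute their day counts.
Then 22 days into October 2005.
Total: 1 + 30 + 31 + 30 + 31 + 31 + 30 + 31 + 30 + 31 + 31 + 28 + 31 + 30 + 31 + 30 + 31 + 31 + 30 + 31 + 30 + 31 + 31 + 29 + 31 + 30 + 31 + 30 + 31 + 31 + 30 + 31 + 30 + 31 + 31 + 28 + 31 + 30 + 31 + 30 + 31 + 31 + 30 + 22 = 1302.

1302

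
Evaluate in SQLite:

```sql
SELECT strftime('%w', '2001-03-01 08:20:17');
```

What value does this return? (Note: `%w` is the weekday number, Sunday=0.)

4

2001-03-01 is a Thursday; with Sunday=0 that is 4.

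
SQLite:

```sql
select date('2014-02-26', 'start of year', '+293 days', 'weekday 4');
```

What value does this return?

`start of year` rewinds 2014-02-26 to 2014-01-01.
Applying '+293 days' to 2014-01-01: counting 293 days forward gives 2014-10-21.
`weekday 4` advances to the next Thursday; 2014-10-21 is a Tuesday, so it moves forward to 2014-10-23.

2014-10-23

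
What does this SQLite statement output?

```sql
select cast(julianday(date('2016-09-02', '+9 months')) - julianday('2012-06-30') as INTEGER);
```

1798

Adding +9 months to 2016-09-02 gives 2017-06-02.
0 days remain in June 2012 after the 30th (30 − 30).
Full months from July 2012 through May 2017 contribute their day counts.
Then 2 days into June 2017.
Total: 0 + 31 + 31 + 30 + 31 + 30 + 31 + 31 + 28 + 31 + 30 + 31 + 30 + 31 + 31 + 30 + 31 + 30 + 31 + 31 + 28 + 31 + 30 + 31 + 30 + 31 + 31 + 30 + 31 + 30 + 31 + 31 + 28 + 31 + 30 + 31 + 30 + 31 + 31 + 30 + 31 + 30 + 31 + 31 + 29 + 31 + 30 + 31 + 30 + 31 + 31 + 30 + 31 + 30 + 31 + 31 + 28 + 31 + 30 + 31 + 2 = 1798.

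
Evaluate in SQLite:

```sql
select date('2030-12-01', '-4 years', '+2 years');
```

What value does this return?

2028-12-01

Adding -4 years to 2030-12-01 gives 2026-12-01.
Adding +2 years to 2026-12-01 gives 2028-12-01.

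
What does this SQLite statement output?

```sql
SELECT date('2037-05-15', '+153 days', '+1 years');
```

Applying '+153 days' to 2037-05-15: counting 153 days forward gives 2037-10-15.
Adding +1 year to 2037-10-15 gives 2038-10-15.

2038-10-15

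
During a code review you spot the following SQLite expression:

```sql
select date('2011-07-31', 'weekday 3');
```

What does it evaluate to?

2011-08-03

`weekday 3` advances to the next Wednesday; 2011-07-31 is a Sunday, so it moves forward to 2011-08-03.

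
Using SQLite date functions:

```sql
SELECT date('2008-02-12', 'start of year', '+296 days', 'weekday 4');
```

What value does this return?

2008-10-23

`start of year` rewinds 2008-02-12 to 2008-01-01.
Applying '+296 days' to 2008-01-01: counting 296 days forward gives 2008-10-23.
`weekday 4` advances to the next Thursday; 2008-10-23 is already a Thursday, so it stays at 2008-10-23.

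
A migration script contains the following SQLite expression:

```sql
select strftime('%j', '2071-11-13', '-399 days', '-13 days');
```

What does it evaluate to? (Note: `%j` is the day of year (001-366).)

First apply '-399 days', '-13 days': 2071-11-13 → 2070-09-27.
Day-of-year for 2070-09-27: days since 2070-01-01 inclusive = 270, zero-padded to 270.

270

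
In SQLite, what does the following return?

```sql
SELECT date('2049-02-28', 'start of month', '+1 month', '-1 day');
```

2049-02-28

`start of month` rewinds 2049-02-28 to 2049-02-01.
Adding +1 month to 2049-02-01 gives 2049-03-01.
Going back 1 day from 2049-03-01 reaches 2049-02-28 (last day of February, 28 days).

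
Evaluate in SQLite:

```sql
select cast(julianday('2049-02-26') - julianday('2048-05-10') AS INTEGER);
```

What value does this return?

21 days remain in May 2048 after the 10th (31 − 10).
Full months from June 2048 through January 2049 contribute their day counts.
Then 26 days into February 2049.
Total: 21 + 30 + 31 + 31 + 30 + 31 + 30 + 31 + 31 + 26 = 292.

292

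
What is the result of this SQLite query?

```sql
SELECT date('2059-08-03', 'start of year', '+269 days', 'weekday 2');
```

`start of year` rewinds 2059-08-03 to 2059-01-01.
Applying '+269 days' to 2059-01-01: counting 269 days forward gives 2059-09-27.
`weekday 2` advances to the next Tuesday; 2059-09-27 is a Saturday, so it moves forward to 2059-09-30.

2059-09-30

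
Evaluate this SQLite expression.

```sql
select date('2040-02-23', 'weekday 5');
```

2040-02-24

`weekday 5` advances to the next Friday; 2040-02-23 is a Thursday, so it moves forward to 2040-02-24.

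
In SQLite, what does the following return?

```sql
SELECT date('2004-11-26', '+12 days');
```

November 2004 has 30 days; 4 remain after the 26th, so 5 days reach 2004-12-01.
Advancing 7 more days within December lands on 2004-12-08.

2004-12-08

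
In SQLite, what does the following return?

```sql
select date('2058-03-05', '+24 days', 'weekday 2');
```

Advancing 24 more days within March lands on 2058-03-29.
`weekday 2` advances to the next Tuesday; 2058-03-29 is a Friday, so it moves forward to 2058-04-02.

2058-04-02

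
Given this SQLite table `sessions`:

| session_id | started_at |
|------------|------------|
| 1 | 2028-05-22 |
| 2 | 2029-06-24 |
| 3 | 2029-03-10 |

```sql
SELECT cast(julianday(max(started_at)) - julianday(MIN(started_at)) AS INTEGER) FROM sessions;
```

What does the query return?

398

MIN = 2028-05-22, MAX = 2029-06-24.
9 days remain in May 2028 after the 22nd (31 − 22).
Full months from June 2028 through May 2029 contribute their day counts.
Then 24 days into June 2029.
Total: 9 + 30 + 31 + 31 + 30 + 31 + 30 + 31 + 31 + 28 + 31 + 30 + 31 + 24 = 398.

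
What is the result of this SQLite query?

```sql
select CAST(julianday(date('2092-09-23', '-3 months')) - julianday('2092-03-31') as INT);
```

Adding -3 months to 2092-09-23 gives 2092-06-23.
0 days remain in March 2092 after the 31st (31 − 31).
April 2092: 30 days.
May 2092: 31 days.
Then 23 days into June 2092.
Total: 0 + 30 + 31 + 23 = 84.

84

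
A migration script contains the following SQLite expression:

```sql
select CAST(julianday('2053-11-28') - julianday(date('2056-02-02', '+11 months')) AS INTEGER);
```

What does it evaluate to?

-1131

Adding +11 months to 2056-02-02 gives 2057-01-02.
2 days remain in November 2053 after the 28th (30 − 28).
Full months from December 2053 through December 2056 contribute their day counts.
Then 2 days into January 2057.
Total: 2 + 31 + 31 + 28 + 31 + 30 + 31 + 30 + 31 + 31 + 30 + 31 + 30 + 31 + 31 + 28 + 31 + 30 + 31 + 30 + 31 + 31 + 30 + 31 + 30 + 31 + 31 + 29 + 31 + 30 + 31 + 30 + 31 + 31 + 30 + 31 + 30 + 31 + 2 = 1131.
The subtraction is earlier − later, so the result is −1131 → -1131.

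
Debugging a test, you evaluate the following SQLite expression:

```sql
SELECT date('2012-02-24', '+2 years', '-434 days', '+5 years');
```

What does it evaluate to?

2017-12-17

Adding +2 years to 2012-02-24 gives 2014-02-24.
Applying '-434 days' to 2014-02-24: counting 434 days back gives 2012-12-17.
Adding +5 years to 2012-12-17 gives 2017-12-17.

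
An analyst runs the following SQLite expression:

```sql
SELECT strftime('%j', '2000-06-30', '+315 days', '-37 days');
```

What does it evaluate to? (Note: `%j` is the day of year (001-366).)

First apply '+315 days', '-37 days': 2000-06-30 → 2001-04-04.
Day-of-year for 2001-04-04: days since 2001-01-01 inclusive = 94, zero-padded to 094.

094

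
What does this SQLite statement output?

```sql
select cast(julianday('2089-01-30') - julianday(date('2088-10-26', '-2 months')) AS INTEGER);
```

Adding -2 months to 2088-10-26 gives 2088-08-26.
5 days remain in August 2088 after the 26th (31 − 26).
September 2088: 30 days.
October 2088: 31 days.
November 2088: 30 days.
December 2088: 31 days.
Then 30 days into January 2089.
Total: 5 + 30 + 31 + 30 + 31 + 30 = 157.

157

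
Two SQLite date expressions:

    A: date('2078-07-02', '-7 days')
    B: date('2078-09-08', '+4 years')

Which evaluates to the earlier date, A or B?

A = 2078-06-25.
B = 2082-09-08.
A is earlier.

A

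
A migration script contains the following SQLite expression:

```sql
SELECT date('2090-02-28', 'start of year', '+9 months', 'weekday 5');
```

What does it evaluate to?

2090-10-06

`start of year` rewinds 2090-02-28 to 2090-01-01.
Adding +9 months to 2090-01-01 gives 2090-10-01.
`weekday 5` advances to the next Friday; 2090-10-01 is a Sunday, so it moves forward to 2090-10-06.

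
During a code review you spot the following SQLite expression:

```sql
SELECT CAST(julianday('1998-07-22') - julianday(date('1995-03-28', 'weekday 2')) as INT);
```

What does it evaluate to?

`weekday 2` advances to the next Tuesday; 1995-03-28 is already a Tuesday, so it stays at 1995-03-28.
3 days remain in March 1995 after the 28th (31 − 28).
Full months from April 1995 through June 1998 contribute their day counts.
Then 22 days into July 1998.
Total: 3 + 30 + 31 + 30 + 31 + 31 + 30 + 31 + 30 + 31 + 31 + 29 + 31 + 30 + 31 + 30 + 31 + 31 + 30 + 31 + 30 + 31 + 31 + 28 + 31 + 30 + 31 + 30 + 31 + 31 + 30 + 31 + 30 + 31 + 31 + 28 + 31 + 30 + 31 + 30 + 22 = 1212.

1212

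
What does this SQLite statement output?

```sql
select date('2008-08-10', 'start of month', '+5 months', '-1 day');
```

`start of month` rewinds 2008-08-10 to 2008-08-01.
Adding +5 months to 2008-08-01 gives 2009-01-01.
Going back 1 day from 2009-01-01 reaches 2008-12-31 (last day of December, 31 days).

2008-12-31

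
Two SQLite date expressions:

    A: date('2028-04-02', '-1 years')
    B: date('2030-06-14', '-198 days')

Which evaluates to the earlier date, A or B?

A

A = 2027-04-02.
B = 2029-11-28.
A is earlier.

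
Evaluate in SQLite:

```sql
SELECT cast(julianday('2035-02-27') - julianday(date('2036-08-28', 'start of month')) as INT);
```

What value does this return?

-521

`start of month` rewinds 2036-08-28 to 2036-08-01.
1 day remains in February 2035 after the 27th (28 − 27).
Full months from March 2035 through July 2036 contribute their day counts.
Then 1 day into August 2036.
Total: 1 + 31 + 30 + 31 + 30 + 31 + 31 + 30 + 31 + 30 + 31 + 31 + 29 + 31 + 30 + 31 + 30 + 31 + 1 = 521.
The subtraction is earlier − later, so the result is −521 → -521.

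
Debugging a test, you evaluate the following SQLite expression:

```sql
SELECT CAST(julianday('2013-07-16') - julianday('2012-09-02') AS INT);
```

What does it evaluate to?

317

28 days remain in September 2012 after the 2nd (30 − 2).
Full months from October 2012 through June 2013 contribute their day counts.
Then 16 days into July 2013.
Total: 28 + 31 + 30 + 31 + 31 + 28 + 31 + 30 + 31 + 30 + 16 = 317.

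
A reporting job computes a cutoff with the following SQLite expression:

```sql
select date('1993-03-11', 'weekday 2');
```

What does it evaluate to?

1993-03-16

`weekday 2` advances to the next Tuesday; 1993-03-11 is a Thursday, so it moves forward to 1993-03-16.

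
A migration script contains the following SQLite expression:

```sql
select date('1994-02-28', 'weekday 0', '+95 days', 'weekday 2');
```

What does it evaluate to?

`weekday 0` advances to the next Sunday; 1994-02-28 is a Monday, so it moves forward to 1994-03-06.
Applying '+95 days' to 1994-03-06: counting 95 days forward gives 1994-06-09.
`weekday 2` advances to the next Tuesday; 1994-06-09 is a Thursday, so it moves forward to 1994-06-14.

1994-06-14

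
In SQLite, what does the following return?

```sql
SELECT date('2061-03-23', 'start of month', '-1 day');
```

`start of month` rewinds 2061-03-23 to 2061-03-01.
Going back 1 day from 2061-03-01 reaches 2061-02-28 (last day of February, 28 days).

2061-02-28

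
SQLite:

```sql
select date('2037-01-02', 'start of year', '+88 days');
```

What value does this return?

2037-03-30

`start of year` rewinds 2037-01-02 to 2037-01-01.
Applying '+88 days' to 2037-01-01: counting 88 days forward gives 2037-03-30.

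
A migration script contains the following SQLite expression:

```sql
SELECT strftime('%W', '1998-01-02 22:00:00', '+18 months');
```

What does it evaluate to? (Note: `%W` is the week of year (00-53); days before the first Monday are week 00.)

26

First apply '+18 months': 1998-01-02 22:00:00 → 1999-07-02 22:00:00.
1999-07-02 is a Friday. SQLite's %W counts Mondays since the year started; the result is 26.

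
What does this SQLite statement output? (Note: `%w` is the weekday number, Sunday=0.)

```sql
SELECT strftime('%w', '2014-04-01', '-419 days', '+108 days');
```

6

First apply '-419 days', '+108 days': 2014-04-01 → 2013-05-25.
2013-05-25 is a Saturday; with Sunday=0 that is 6.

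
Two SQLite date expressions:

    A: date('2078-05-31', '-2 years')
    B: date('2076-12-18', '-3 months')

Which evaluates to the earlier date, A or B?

A

A = 2076-05-31.
B = 2076-09-18.
A is earlier.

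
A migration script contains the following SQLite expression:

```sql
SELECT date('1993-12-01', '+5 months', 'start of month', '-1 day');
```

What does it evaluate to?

Adding +5 months to 1993-12-01 gives 1994-05-01.
`start of month` rewinds 1994-05-01 to 1994-05-01.
Going back 1 day from 1994-05-01 reaches 1994-04-30 (last day of April, 30 days).

1994-04-30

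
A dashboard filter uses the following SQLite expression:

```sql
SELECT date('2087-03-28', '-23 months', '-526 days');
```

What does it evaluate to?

2083-11-19

Adding -23 months to 2087-03-28 gives 2085-04-28.
Applying '-526 days' to 2085-04-28: counting 526 days back gives 2083-11-19.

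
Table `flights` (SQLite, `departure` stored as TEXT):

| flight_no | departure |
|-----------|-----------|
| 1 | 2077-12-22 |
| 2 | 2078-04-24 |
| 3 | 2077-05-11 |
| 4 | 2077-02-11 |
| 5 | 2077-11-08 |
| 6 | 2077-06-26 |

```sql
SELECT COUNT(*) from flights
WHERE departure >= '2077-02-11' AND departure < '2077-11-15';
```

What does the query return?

Rows in [2077-02-11, 2077-11-15): 2077-05-11, 2077-02-11, 2077-11-08, 2077-06-26 → 4 rows.

4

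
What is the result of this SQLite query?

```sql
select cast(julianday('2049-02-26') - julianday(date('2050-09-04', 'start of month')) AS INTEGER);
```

-552

`start of month` rewinds 2050-09-04 to 2050-09-01.
2 days remain in February 2049 after the 26th (28 − 26).
Full months from March 2049 through August 2050 contribute their day counts.
Then 1 day into September 2050.
Total: 2 + 31 + 30 + 31 + 30 + 31 + 31 + 30 + 31 + 30 + 31 + 31 + 28 + 31 + 30 + 31 + 30 + 31 + 31 + 1 = 552.
The subtraction is earlier − later, so the result is −552 → -552.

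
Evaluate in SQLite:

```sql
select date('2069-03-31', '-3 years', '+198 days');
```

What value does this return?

2066-10-15

Adding -3 years to 2069-03-31 gives 2066-03-31.
Applying '+198 days' to 2066-03-31: counting 198 days forward gives 2066-10-15.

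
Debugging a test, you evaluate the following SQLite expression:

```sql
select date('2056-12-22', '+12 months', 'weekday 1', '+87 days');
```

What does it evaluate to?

Adding +12 months to 2056-12-22 gives 2057-12-22.
`weekday 1` advances to the next Monday; 2057-12-22 is a Saturday, so it moves forward to 2057-12-24.
Applying '+87 days' to 2057-12-24: counting 87 days forward gives 2058-03-21.

2058-03-21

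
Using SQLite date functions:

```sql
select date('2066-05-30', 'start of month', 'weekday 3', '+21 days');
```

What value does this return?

`start of month` rewinds 2066-05-30 to 2066-05-01.
`weekday 3` advances to the next Wednesday; 2066-05-01 is a Saturday, so it moves forward to 2066-05-05.
Advancing 21 more days within May lands on 2066-05-26.

2066-05-26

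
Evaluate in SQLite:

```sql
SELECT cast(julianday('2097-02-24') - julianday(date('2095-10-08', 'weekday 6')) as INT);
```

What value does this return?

505

`weekday 6` advances to the next Saturday; 2095-10-08 is already a Saturday, so it stays at 2095-10-08.
23 days remain in October 2095 after the 8th (31 − 8).
Full months from November 2095 through January 2097 contribute their day counts.
Then 24 days into February 2097.
Total: 23 + 30 + 31 + 31 + 29 + 31 + 30 + 31 + 30 + 31 + 31 + 30 + 31 + 30 + 31 + 31 + 24 = 505.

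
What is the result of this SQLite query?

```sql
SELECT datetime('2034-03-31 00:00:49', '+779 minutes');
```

779 minutes = 12h 59m; +779 minutes from 2034-03-31 00:00:49 is 2034-03-31 12:59:49.

2034-03-31 12:59:49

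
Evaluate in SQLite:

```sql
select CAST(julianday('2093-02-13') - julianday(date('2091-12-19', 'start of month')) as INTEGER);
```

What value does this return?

`start of month` rewinds 2091-12-19 to 2091-12-01.
30 days remain in December 2091 after the 1st (31 − 1).
Full months from January 2092 through January 2093 contribute their day counts.
Then 13 days into February 2093.
Total: 30 + 31 + 29 + 31 + 30 + 31 + 30 + 31 + 31 + 30 + 31 + 30 + 31 + 31 + 13 = 440.

440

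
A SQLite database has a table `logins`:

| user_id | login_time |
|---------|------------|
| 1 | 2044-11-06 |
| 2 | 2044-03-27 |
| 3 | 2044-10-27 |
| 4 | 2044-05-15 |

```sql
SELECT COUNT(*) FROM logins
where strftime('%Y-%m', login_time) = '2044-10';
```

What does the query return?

Rows with year-month 2044-10: 2044-10-27 → 1.

1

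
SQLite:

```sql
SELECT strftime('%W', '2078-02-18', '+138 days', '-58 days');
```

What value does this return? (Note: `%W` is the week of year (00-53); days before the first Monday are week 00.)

First apply '+138 days', '-58 days': 2078-02-18 → 2078-05-09.
2078-05-09 is a Monday. SQLite's %W counts Mondays since the year started; the result is 19.

19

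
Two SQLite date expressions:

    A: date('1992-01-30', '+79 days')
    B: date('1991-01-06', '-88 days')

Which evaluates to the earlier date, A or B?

B

A = 1992-04-18.
B = 1990-10-10.
B is earlier.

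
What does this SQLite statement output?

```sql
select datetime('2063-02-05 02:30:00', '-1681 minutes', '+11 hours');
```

2063-02-04 09:29:00

1681 minutes = 28h 1m; -1681 minutes from 2063-02-05 02:30:00 is 2063-02-03 22:29:00 (crosses midnight).
+11 hours from 2063-02-03 22:29:00 is 2063-02-04 09:29:00 (crosses midnight).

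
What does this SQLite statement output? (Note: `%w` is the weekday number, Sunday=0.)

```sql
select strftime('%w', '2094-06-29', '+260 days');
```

First apply '+260 days': 2094-06-29 → 2095-03-16.
2095-03-16 is a Wednesday; with Sunday=0 that is 3.

3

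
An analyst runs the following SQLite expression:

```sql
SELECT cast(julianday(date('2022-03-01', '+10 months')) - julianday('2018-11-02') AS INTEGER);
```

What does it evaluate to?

1521

Adding +10 months to 2022-03-01 gives 2023-01-01.
28 days remain in November 2018 after the 2nd (30 − 2).
Full months from December 2018 through December 2022 contribute their day counts.
Then 1 day into January 2023.
Total: 28 + 31 + 31 + 28 + 31 + 30 + 31 + 30 + 31 + 31 + 30 + 31 + 30 + 31 + 31 + 29 + 31 + 30 + 31 + 30 + 31 + 31 + 30 + 31 + 30 + 31 + 31 + 28 + 31 + 30 + 31 + 30 + 31 + 31 + 30 + 31 + 30 + 31 + 31 + 28 + 31 + 30 + 31 + 30 + 31 + 31 + 30 + 31 + 30 + 31 + 1 = 1521.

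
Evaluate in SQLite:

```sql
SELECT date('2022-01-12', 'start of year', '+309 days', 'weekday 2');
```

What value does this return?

2022-11-08

`start of year` rewinds 2022-01-12 to 2022-01-01.
Applying '+309 days' to 2022-01-01: counting 309 days forward gives 2022-11-06.
`weekday 2` advances to the next Tuesday; 2022-11-06 is a Sunday, so it moves forward to 2022-11-08.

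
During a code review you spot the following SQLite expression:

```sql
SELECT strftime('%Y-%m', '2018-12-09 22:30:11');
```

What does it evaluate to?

2018-12

`%Y-%m` extracts the year-month: 2018-12.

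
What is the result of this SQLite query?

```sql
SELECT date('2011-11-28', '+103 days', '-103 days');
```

2011-11-28

Applying '+103 days' to 2011-11-28: counting 103 days forward gives 2012-03-10.
Applying '-103 days' to 2012-03-10: counting 103 days back gives 2011-11-28.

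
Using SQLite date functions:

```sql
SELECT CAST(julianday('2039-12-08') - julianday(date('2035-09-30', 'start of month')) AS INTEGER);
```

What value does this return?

1559

`start of month` rewinds 2035-09-30 to 2035-09-01.
29 days remain in September 2035 after the 1st (30 − 1).
Full months from October 2035 through November 2039 contribute their day counts.
Then 8 days into December 2039.
Total: 29 + 31 + 30 + 31 + 31 + 29 + 31 + 30 + 31 + 30 + 31 + 31 + 30 + 31 + 30 + 31 + 31 + 28 + 31 + 30 + 31 + 30 + 31 + 31 + 30 + 31 + 30 + 31 + 31 + 28 + 31 + 30 + 31 + 30 + 31 + 31 + 30 + 31 + 30 + 31 + 31 + 28 + 31 + 30 + 31 + 30 + 31 + 31 + 30 + 31 + 30 + 8 = 1559.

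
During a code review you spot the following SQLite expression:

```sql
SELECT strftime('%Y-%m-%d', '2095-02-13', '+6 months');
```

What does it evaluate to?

First apply '+6 months': 2095-02-13 → 2095-08-13.
`%Y-%m-%d` extracts the ISO date: 2095-08-13.

2095-08-13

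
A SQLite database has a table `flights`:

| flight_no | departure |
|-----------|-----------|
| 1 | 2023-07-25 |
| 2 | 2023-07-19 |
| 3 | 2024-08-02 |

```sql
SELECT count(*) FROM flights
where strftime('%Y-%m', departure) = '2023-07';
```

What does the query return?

Rows with year-month 2023-07: 2023-07-25, 2023-07-19 → 2.

2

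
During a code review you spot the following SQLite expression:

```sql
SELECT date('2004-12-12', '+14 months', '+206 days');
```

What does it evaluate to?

Adding +14 months to 2004-12-12 gives 2006-02-12.
Applying '+206 days' to 2006-02-12: counting 206 days forward gives 2006-09-06.

2006-09-06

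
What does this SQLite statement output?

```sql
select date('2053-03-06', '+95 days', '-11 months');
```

Applying '+95 days' to 2053-03-06: counting 95 days forward gives 2053-06-09.
Adding -11 months to 2053-06-09 gives 2052-07-09.

2052-07-09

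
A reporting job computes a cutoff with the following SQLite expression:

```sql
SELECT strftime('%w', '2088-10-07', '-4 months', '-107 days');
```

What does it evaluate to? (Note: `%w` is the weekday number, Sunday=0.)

6

First apply '-4 months', '-107 days': 2088-10-07 → 2088-02-21.
2088-02-21 is a Saturday; with Sunday=0 that is 6.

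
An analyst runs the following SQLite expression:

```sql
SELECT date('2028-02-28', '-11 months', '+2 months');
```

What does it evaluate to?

Adding -11 months to 2028-02-28 gives 2027-03-28.
Adding +2 months to 2027-03-28 gives 2027-05-28.

2027-05-28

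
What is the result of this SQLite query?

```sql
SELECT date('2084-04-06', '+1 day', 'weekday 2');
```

Advancing 1 more day within April lands on 2084-04-07.
`weekday 2` advances to the next Tuesday; 2084-04-07 is a Friday, so it moves forward to 2084-04-11.

2084-04-11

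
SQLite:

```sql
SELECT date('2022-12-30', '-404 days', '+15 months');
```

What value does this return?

Applying '-404 days' to 2022-12-30: counting 404 days back gives 2021-11-21.
Adding +15 months to 2021-11-21 gives 2023-02-21.

2023-02-21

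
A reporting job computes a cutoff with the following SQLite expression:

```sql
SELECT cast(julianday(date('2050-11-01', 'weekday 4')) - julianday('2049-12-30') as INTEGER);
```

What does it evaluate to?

`weekday 4` advances to the next Thursday; 2050-11-01 is a Tuesday, so it moves forward to 2050-11-03.
1 day remains in December 2049 after the 30th (31 − 30).
Full months from January 2050 through October 2050 contribute their day counts.
Then 3 days into November 2050.
Total: 1 + 31 + 28 + 31 + 30 + 31 + 30 + 31 + 31 + 30 + 31 + 3 = 308.

308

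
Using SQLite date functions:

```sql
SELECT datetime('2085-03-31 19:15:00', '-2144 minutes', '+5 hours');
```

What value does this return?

2085-03-30 12:31:00

2144 minutes = 35h 44m; -2144 minutes from 2085-03-31 19:15:00 is 2085-03-30 07:31:00 (crosses midnight).
+5 hours from 2085-03-30 07:31:00 is 2085-03-30 12:31:00.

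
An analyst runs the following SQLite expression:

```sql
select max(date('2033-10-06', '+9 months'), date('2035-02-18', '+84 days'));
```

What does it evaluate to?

2035-05-13

date('2033-10-06', '+9 months') → 2034-07-06.
date('2035-02-18', '+84 days') → 2035-05-13.
Later of the two is 2035-05-13.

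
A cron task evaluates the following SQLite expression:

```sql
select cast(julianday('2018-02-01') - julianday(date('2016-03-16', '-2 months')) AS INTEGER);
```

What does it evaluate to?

747

Adding -2 months to 2016-03-16 gives 2016-01-16.
15 days remain in January 2016 after the 16th (31 − 16).
Full months from February 2016 through January 2018 contribute their day counts.
Then 1 day into February 2018.
Total: 15 + 29 + 31 + 30 + 31 + 30 + 31 + 31 + 30 + 31 + 30 + 31 + 31 + 28 + 31 + 30 + 31 + 30 + 31 + 31 + 30 + 31 + 30 + 31 + 31 + 1 = 747.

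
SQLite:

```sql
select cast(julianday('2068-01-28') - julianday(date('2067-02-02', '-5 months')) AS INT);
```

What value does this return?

Adding -5 months to 2067-02-02 gives 2066-09-02.
28 days remain in September 2066 after the 2nd (30 − 2).
Full months from October 2066 through December 2067 contribute their day counts.
Then 28 days into January 2068.
Total: 28 + 31 + 30 + 31 + 31 + 28 + 31 + 30 + 31 + 30 + 31 + 31 + 30 + 31 + 30 + 31 + 28 = 513.

513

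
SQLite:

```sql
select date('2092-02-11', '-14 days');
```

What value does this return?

2092-01-28

Going back 11 days from 2092-02-11 reaches 2092-01-31 (last day of January, 31 days).
Going back 3 days within January lands on 2092-01-28.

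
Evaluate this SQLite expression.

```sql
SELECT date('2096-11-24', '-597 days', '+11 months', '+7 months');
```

Applying '-597 days' to 2096-11-24: counting 597 days back gives 2095-04-07.
Adding +11 months to 2095-04-07 gives 2096-03-07.
Adding +7 months to 2096-03-07 gives 2096-10-07.

2096-10-07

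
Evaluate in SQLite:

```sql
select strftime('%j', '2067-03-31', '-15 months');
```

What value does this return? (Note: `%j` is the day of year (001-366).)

365

First apply '-15 months': 2067-03-31 → 2065-12-31.
Day-of-year for 2065-12-31: days since 2065-01-01 inclusive = 365, zero-padded to 365.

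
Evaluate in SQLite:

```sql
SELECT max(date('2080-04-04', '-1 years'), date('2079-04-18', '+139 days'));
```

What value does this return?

2079-09-04

date('2080-04-04', '-1 years') → 2079-04-04.
date('2079-04-18', '+139 days') → 2079-09-04.
Later of the two is 2079-09-04.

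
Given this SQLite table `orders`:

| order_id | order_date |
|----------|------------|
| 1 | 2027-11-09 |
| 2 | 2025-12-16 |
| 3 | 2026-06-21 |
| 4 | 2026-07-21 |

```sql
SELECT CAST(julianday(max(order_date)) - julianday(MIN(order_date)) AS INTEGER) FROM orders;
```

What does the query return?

693

MIN = 2025-12-16, MAX = 2027-11-09.
15 days remain in December 2025 after the 16th (31 − 16).
Full months from January 2026 through October 2027 contribute their day counts.
Then 9 days into November 2027.
Total: 15 + 31 + 28 + 31 + 30 + 31 + 30 + 31 + 31 + 30 + 31 + 30 + 31 + 31 + 28 + 31 + 30 + 31 + 30 + 31 + 31 + 30 + 31 + 9 = 693.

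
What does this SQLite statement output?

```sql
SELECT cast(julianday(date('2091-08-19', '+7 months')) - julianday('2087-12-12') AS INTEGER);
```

Adding +7 months to 2091-08-19 gives 2092-03-19.
19 days remain in December 2087 after the 12th (31 − 12).
Full months from January 2088 through February 2092 contribute their day counts.
Then 19 days into March 2092.
Total: 19 + 31 + 29 + 31 + 30 + 31 + 30 + 31 + 31 + 30 + 31 + 30 + 31 + 31 + 28 + 31 + 30 + 31 + 30 + 31 + 31 + 30 + 31 + 30 + 31 + 31 + 28 + 31 + 30 + 31 + 30 + 31 + 31 + 30 + 31 + 30 + 31 + 31 + 28 + 31 + 30 + 31 + 30 + 31 + 31 + 30 + 31 + 30 + 31 + 31 + 29 + 19 = 1559.

1559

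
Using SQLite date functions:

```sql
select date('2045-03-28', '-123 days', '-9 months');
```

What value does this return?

2044-02-25

Applying '-123 days' to 2045-03-28: counting 123 days back gives 2044-11-25.
Adding -9 months to 2044-11-25 gives 2044-02-25.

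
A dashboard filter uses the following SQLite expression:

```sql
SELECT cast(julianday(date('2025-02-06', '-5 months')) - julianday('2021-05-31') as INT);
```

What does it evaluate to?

1194

Adding -5 months to 2025-02-06 gives 2024-09-06.
0 days remain in May 2021 after the 31st (31 − 31).
Full months from June 2021 through August 2024 contribute their day counts.
Then 6 days into September 2024.
Total: 0 + 30 + 31 + 31 + 30 + 31 + 30 + 31 + 31 + 28 + 31 + 30 + 31 + 30 + 31 + 31 + 30 + 31 + 30 + 31 + 31 + 28 + 31 + 30 + 31 + 30 + 31 + 31 + 30 + 31 + 30 + 31 + 31 + 29 + 31 + 30 + 31 + 30 + 31 + 31 + 6 = 1194.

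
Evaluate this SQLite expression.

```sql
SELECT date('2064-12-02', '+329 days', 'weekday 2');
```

2065-10-27

Applying '+329 days' to 2064-12-02: counting 329 days forward gives 2065-10-27.
`weekday 2` advances to the next Tuesday; 2065-10-27 is already a Tuesday, so it stays at 2065-10-27.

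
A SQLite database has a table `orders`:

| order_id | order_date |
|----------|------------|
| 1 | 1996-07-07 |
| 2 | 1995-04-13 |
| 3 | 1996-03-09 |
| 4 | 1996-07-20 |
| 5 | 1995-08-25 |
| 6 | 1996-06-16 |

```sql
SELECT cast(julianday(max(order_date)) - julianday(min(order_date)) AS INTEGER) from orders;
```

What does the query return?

464

MIN = 1995-04-13, MAX = 1996-07-20.
17 days remain in April 1995 after the 13th (30 − 13).
Full months from May 1995 through June 1996 contribute their day counts.
Then 20 days into July 1996.
Total: 17 + 31 + 30 + 31 + 31 + 30 + 31 + 30 + 31 + 31 + 29 + 31 + 30 + 31 + 30 + 20 = 464.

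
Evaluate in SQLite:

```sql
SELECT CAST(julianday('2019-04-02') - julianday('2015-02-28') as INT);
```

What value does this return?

0 days remain in February 2015 after the 28th (28 − 28).
Full months from March 2015 through March 2019 contribute their day counts.
Then 2 days into April 2019.
Total: 0 + 31 + 30 + 31 + 30 + 31 + 31 + 30 + 31 + 30 + 31 + 31 + 29 + 31 + 30 + 31 + 30 + 31 + 31 + 30 + 31 + 30 + 31 + 31 + 28 + 31 + 30 + 31 + 30 + 31 + 31 + 30 + 31 + 30 + 31 + 31 + 28 + 31 + 30 + 31 + 30 + 31 + 31 + 30 + 31 + 30 + 31 + 31 + 28 + 31 + 2 = 1494.

1494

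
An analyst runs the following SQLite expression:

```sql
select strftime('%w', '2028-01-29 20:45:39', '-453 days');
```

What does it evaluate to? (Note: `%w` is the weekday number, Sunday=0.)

First apply '-453 days': 2028-01-29 20:45:39 → 2026-11-02 20:45:39.
2026-11-02 is a Monday; with Sunday=0 that is 1.

1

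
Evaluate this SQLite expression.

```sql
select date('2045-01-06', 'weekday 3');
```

`weekday 3` advances to the next Wednesday; 2045-01-06 is a Friday, so it moves forward to 2045-01-11.

2045-01-11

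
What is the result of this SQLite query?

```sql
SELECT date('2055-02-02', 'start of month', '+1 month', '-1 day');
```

2055-02-28

`start of month` rewinds 2055-02-02 to 2055-02-01.
Adding +1 month to 2055-02-01 gives 2055-03-01.
Going back 1 day from 2055-03-01 reaches 2055-02-28 (last day of February, 28 days).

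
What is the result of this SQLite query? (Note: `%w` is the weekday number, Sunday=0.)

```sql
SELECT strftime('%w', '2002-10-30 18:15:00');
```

2002-10-30 is a Wednesday; with Sunday=0 that is 3.

3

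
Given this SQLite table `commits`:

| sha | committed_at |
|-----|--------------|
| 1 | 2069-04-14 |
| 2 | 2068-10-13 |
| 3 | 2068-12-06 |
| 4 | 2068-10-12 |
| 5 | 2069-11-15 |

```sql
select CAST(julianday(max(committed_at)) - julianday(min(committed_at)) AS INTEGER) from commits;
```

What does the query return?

MIN = 2068-10-12, MAX = 2069-11-15.
19 days remain in October 2068 after the 12th (31 − 12).
Full months from November 2068 through October 2069 contribute their day counts.
Then 15 days into November 2069.
Total: 19 + 30 + 31 + 31 + 28 + 31 + 30 + 31 + 30 + 31 + 31 + 30 + 31 + 15 = 399.

399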